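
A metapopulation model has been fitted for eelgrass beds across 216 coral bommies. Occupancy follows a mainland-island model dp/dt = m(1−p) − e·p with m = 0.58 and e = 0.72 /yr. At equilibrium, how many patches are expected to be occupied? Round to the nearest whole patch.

p* = m/(m+e) = 0.58/1.3000 = 0.4462.
Expected occupied patches = N × p* = 216 × 0.4462 = 96.37 ≈ 96.

96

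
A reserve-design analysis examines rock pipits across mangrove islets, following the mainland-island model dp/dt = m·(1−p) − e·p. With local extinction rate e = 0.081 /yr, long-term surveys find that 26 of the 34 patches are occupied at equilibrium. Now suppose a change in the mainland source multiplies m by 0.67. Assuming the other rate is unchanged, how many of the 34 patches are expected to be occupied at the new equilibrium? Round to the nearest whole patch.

Observed p* = 26/34 = 0.76471.
Balance m(1−p*) = e·p* gives m = e·p*/(1−p*) = 0.081×0.76471/0.23529 = 0.26326.
New p* = m/(m+e) = 0.17638/(0.17638+0.08100) = 0.68529.
Expected occupied = 34 × 0.68529 = 23.30 ≈ 23.

23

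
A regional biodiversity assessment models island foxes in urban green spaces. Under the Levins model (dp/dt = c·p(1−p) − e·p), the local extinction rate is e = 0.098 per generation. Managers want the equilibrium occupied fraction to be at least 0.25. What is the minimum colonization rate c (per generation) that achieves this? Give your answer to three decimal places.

0.131

p* = 1 − e/c ≥ 0.25 requires e/c ≤ 0.7500, i.e. c ≥ e/0.7500.
c_min = 0.098/0.7500 = 0.1307.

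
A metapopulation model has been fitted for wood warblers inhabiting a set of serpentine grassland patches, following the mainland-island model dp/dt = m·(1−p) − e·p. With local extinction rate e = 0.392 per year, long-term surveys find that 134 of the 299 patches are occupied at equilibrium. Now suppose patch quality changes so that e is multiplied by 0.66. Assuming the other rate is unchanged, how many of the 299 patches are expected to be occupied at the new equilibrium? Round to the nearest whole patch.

Observed p* = 134/299 = 0.44816.
Balance m(1−p*) = e·p* gives m = e·p*/(1−p*) = 0.392×0.44816/0.55184 = 0.31835.
New p* = m/(m+e) = 0.31835/(0.31835+0.25872) = 0.55167.
Expected occupied = 299 × 0.55167 = 164.95 ≈ 165.

165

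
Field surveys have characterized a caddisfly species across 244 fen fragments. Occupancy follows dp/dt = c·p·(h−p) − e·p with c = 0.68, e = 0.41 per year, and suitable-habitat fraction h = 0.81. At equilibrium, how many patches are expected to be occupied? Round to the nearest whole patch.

p* = h − e/c = 0.81 − 0.6029 = 0.2071.
Expected occupied patches = N × p* = 244 × 0.2071 = 50.52 ≈ 51.

51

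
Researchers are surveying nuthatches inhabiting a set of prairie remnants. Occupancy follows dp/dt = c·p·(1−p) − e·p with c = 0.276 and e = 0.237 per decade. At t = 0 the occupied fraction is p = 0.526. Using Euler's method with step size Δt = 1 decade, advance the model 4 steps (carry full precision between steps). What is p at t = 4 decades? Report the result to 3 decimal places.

0.366

Update rule: p ← p + [c·p·(1−p) − e·p]·Δt with Δt = 1.
step 1: Δp = -0.05585, p = 0.47015
step 2: Δp = -0.04267, p = 0.42748
step 3: Δp = -0.03376, p = 0.39372
step 4: Δp = -0.02743, p = 0.36629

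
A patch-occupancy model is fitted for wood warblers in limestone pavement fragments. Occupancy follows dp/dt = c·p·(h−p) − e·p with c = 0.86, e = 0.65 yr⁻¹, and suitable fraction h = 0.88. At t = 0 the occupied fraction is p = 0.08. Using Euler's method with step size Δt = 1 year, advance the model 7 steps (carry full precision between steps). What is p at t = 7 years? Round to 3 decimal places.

Update rule: p ← p + [c·p·(h−p) − e·p]·Δt with Δt = 1.
p: 0.08000 → 0.08304  (Δp = +0.00304)
p: 0.08304 → 0.08598  (Δp = +0.00294)
p: 0.08598 → 0.08880  (Δp = +0.00283)
p: 0.08880 → 0.09151  (Δp = +0.00270)
p: 0.09151 → 0.09408  (Δp = +0.00257)
p: 0.09408 → 0.09651  (Δp = +0.00244)
p: 0.09651 → 0.09881  (Δp = +0.00230)

0.099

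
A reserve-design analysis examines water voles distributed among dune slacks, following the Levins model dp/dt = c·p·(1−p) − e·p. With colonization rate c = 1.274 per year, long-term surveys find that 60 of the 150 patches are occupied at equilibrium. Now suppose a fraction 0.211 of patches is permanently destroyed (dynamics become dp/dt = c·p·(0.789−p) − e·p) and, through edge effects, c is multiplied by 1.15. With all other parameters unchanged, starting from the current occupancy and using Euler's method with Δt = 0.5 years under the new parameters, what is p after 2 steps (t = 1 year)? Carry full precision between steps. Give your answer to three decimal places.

Observed p* = 60/150 = 0.40000.
Balance c(1−p*) = e gives e = 1.274×(1 − 0.40000) = 0.76440.
Starting from p₀ = 0.40000; update p ← p + (dp/dt)·Δt with the new parameters.
t = 0.5: p = 0.40000 + (-0.03890) = 0.36110
t = 1: p = 0.36110 + (-0.02482) = 0.33628

0.336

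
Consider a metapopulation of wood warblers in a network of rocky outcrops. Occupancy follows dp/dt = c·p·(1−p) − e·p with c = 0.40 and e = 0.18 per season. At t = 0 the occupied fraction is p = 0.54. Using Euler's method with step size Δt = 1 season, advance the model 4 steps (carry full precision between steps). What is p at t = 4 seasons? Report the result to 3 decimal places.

0.546

Update rule: p ← p + [c·p·(1−p) − e·p]·Δt with Δt = 1.
p: 0.54000 → 0.54216  (Δp = +0.00216)
p: 0.54216 → 0.54386  (Δp = +0.00170)
p: 0.54386 → 0.54520  (Δp = +0.00134)
p: 0.54520 → 0.54624  (Δp = +0.00105)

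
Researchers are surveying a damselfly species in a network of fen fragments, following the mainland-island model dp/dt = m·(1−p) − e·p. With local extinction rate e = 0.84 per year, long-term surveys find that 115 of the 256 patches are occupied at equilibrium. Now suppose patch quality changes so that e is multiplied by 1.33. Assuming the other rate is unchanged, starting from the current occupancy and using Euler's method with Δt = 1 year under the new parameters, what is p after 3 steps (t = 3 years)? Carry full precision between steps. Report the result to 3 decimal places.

Observed p* = 115/256 = 0.44922.
Balance m(1−p*) = e·p* gives m = e·p*/(1−p*) = 0.84×0.44922/0.55078 = 0.68511.
Starting from p₀ = 0.44922; update p ← p + (dp/dt)·Δt with the new parameters.
  1  |  dp/dt·Δt = -0.124523  |  p_1 = 0.324695
  2  |  dp/dt·Δt = +0.099906  |  p_2 = 0.424601
  3  |  dp/dt·Δt = -0.080155  |  p_3 = 0.344446

0.344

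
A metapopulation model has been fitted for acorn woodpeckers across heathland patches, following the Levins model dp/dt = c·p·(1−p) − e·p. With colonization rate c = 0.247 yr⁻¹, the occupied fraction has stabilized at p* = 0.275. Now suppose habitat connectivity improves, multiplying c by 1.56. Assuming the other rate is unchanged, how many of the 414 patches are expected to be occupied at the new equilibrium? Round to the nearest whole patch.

222

Balance c(1−p*) = e gives e = 0.247×(1 − 0.27500) = 0.17907.
New p* = 1 − e/c = 1 − 0.17907/0.38532 = 0.53527.
Expected occupied = 414 × 0.53527 = 221.60 ≈ 222.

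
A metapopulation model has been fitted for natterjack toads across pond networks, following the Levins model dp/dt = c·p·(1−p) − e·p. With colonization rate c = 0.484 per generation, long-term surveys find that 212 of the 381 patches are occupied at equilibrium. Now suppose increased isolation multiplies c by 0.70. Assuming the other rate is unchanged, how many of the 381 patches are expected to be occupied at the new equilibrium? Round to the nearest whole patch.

Observed p* = 212/381 = 0.55643.
Balance c(1−p*) = e gives e = 0.484×(1 − 0.55643) = 0.21469.
New p* = 1 − e/c = 1 − 0.21469/0.33880 = 0.36632.
Expected occupied = 381 × 0.36632 = 139.57 ≈ 140.

140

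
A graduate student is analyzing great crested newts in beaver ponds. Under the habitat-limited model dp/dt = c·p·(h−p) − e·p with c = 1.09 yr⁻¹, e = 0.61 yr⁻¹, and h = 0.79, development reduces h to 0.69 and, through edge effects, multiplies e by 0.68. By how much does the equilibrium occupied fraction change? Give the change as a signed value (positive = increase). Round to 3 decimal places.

0.079

Before: p* = h − e/c = 0.79 − 0.61/1.09 = 0.79 − 0.5596 = 0.2304.
After: c = 1.09, e = 0.4148, h = 0.69; p* = 0.69 − 0.4148/1.09 = 0.3094.
Δp* = 0.3094 − 0.2304 = +0.0791.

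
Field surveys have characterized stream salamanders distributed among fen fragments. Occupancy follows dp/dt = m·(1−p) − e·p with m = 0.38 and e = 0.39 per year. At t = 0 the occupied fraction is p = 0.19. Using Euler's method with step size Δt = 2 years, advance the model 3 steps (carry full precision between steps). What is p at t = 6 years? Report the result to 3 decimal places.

Update rule: p ← p + [m·(1−p) − e·p]·Δt with Δt = 2.
p: 0.19000 → 0.65740  (Δp = +0.46740)
p: 0.65740 → 0.40500  (Δp = -0.25240)
p: 0.40500 → 0.54130  (Δp = +0.13629)

0.541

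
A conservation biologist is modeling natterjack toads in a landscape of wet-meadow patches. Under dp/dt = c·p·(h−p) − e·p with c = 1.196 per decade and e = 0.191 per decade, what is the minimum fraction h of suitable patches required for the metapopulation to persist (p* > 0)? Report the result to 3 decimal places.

p* = h − e/c is positive only when h > e/c.
h_min = e/c = 0.191/1.196 = 0.1597.

0.160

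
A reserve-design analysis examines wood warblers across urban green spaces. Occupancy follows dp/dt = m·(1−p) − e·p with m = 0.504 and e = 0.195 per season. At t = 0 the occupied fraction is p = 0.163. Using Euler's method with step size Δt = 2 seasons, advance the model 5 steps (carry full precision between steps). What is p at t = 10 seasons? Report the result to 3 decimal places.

0.727

Update rule: p ← p + [m·(1−p) − e·p]·Δt with Δt = 2.
t = 2: p = 0.16300 + (+0.78013) = 0.94313
t = 4: p = 0.94313 + (-0.31049) = 0.63264
t = 6: p = 0.63264 + (+0.12358) = 0.75621
t = 8: p = 0.75621 + (-0.04918) = 0.70703
t = 10: p = 0.70703 + (+0.01957) = 0.72660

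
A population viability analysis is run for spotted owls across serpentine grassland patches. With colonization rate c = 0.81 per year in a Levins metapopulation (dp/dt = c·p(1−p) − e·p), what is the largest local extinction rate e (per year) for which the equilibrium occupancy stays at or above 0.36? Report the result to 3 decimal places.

0.518

1 − e/c ≥ 0.36 ⇒ e ≤ c(1 − 0.36) = 0.81 × 0.6400.
e_max = 0.5184.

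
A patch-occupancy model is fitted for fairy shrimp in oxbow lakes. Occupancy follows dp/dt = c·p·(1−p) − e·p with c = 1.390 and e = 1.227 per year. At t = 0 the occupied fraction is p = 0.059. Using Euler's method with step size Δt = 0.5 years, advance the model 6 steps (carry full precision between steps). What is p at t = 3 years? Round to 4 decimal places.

Update rule: p ← p + [c·p·(1−p) − e·p]·Δt with Δt = 0.5.
step 1: Δp = +0.00239, p = 0.06139
step 2: Δp = +0.00238, p = 0.06377
step 3: Δp = +0.00237, p = 0.06614
step 4: Δp = +0.00235, p = 0.06849
step 5: Δp = +0.00232, p = 0.07082
step 6: Δp = +0.00229, p = 0.07310

0.0731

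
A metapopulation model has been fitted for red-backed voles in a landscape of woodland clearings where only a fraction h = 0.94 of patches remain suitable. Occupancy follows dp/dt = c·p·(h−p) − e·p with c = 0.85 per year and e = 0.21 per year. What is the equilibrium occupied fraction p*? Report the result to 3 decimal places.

Setting dp/dt = 0 and dividing by p* gives c·(h−p*) = e.
So p* = h − e/c = 0.94 − 0.21/0.85 = 0.94 − 0.2471 = 0.6929.

0.693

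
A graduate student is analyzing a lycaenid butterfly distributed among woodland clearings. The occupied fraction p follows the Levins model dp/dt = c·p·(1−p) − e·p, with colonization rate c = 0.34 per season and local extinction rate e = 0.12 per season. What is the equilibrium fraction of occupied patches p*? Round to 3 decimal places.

0.647

At equilibrium, colonization balances extinction: c·p*·(1−p*) = e·p*.
So p* = 1 − e/c = 1 − 0.12/0.34 = 1 − 0.3529 = 0.6471.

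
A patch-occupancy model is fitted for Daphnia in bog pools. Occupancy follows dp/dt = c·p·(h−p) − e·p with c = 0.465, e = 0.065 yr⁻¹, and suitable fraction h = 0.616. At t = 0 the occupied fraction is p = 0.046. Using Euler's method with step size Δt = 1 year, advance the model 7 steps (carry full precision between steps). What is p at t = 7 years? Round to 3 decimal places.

Update rule: p ← p + [c·p·(h−p) − e·p]·Δt with Δt = 1.
p: 0.04600 → 0.05520  (Δp = +0.00920)
p: 0.05520 → 0.06601  (Δp = +0.01081)
p: 0.06601 → 0.07860  (Δp = +0.01259)
p: 0.07860 → 0.09313  (Δp = +0.01453)
p: 0.09313 → 0.10972  (Δp = +0.01659)
p: 0.10972 → 0.12842  (Δp = +0.01870)
p: 0.12842 → 0.14919  (Δp = +0.02077)

0.149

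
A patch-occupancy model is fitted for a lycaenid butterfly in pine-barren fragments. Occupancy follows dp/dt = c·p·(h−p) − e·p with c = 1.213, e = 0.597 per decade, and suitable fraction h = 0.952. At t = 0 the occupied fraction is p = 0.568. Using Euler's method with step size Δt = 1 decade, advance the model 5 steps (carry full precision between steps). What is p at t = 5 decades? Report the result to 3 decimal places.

0.461

Update rule: p ← p + [c·p·(h−p) − e·p]·Δt with Δt = 1.
step 1: Δp = -0.07453, p = 0.49347
step 2: Δp = -0.02014, p = 0.47334
step 3: Δp = -0.00775, p = 0.46558
step 4: Δp = -0.00325, p = 0.46233
step 5: Δp = -0.00140, p = 0.46093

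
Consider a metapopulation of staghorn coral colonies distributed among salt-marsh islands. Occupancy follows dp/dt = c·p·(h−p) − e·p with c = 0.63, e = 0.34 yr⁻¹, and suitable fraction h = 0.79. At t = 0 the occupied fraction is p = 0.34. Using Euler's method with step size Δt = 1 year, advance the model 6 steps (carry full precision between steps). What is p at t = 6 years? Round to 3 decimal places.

0.275

Update rule: p ← p + [c·p·(h−p) − e·p]·Δt with Δt = 1.
p: 0.34000 → 0.32079  (Δp = -0.01921)
p: 0.32079 → 0.30655  (Δp = -0.01424)
p: 0.30655 → 0.29569  (Δp = -0.01086)
p: 0.29569 → 0.28724  (Δp = -0.00845)
p: 0.28724 → 0.28056  (Δp = -0.00668)
p: 0.28056 → 0.27521  (Δp = -0.00534)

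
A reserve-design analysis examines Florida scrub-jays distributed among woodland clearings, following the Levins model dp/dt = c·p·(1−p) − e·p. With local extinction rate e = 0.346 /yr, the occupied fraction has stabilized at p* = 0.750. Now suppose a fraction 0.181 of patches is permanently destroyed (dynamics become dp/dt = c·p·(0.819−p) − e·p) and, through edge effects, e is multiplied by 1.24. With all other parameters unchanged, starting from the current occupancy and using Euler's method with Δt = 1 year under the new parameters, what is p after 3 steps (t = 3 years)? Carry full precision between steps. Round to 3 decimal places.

Balance c(1−p*) = e gives c = e/(1 − 0.75000) = 0.346/0.25000 = 1.38400.
Starting from p₀ = 0.75000; update p ← p + (dp/dt)·Δt with the new parameters.
p: 0.75000 → 0.49984  (Δp = -0.25016)
p: 0.49984 → 0.50618  (Δp = +0.00634)
p: 0.50618 → 0.50815  (Δp = +0.00198)

0.508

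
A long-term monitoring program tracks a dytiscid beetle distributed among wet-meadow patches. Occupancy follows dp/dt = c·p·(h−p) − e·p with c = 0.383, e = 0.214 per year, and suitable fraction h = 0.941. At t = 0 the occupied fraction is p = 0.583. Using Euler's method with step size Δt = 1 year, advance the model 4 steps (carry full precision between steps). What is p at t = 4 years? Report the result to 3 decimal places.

Update rule: p ← p + [c·p·(h−p) − e·p]·Δt with Δt = 1.
t = 1: p = 0.58300 + (-0.04482) = 0.53818
t = 2: p = 0.53818 + (-0.03214) = 0.50604
t = 3: p = 0.50604 + (-0.02399) = 0.48205
t = 4: p = 0.48205 + (-0.01842) = 0.46362

0.464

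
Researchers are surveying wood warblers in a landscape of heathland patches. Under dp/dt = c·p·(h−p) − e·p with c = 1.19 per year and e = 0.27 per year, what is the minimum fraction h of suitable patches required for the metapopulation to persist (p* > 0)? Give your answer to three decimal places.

p* = h − e/c is positive only when h > e/c.
h_min = e/c = 0.27/1.19 = 0.2269.

0.227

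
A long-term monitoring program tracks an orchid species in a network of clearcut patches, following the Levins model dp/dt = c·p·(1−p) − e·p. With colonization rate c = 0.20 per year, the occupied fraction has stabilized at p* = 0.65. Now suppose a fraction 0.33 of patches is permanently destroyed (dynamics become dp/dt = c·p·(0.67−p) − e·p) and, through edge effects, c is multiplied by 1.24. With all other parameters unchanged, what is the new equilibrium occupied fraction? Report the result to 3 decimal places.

Balance c(1−p*) = e gives e = 0.20×(1 − 0.65000) = 0.07000.
New p* = 0.67 − e/c = 0.67 − 0.07000/0.24800 = 0.38774.

0.388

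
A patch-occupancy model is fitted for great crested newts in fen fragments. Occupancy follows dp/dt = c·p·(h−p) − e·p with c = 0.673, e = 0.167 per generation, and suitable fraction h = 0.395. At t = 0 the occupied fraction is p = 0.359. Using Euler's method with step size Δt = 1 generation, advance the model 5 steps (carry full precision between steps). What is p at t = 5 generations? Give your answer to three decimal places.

Update rule: p ← p + [c·p·(h−p) − e·p]·Δt with Δt = 1.
t = 1: p = 0.35900 + (-0.05126) = 0.30774
t = 2: p = 0.30774 + (-0.03332) = 0.27442
t = 3: p = 0.27442 + (-0.02356) = 0.25086
t = 4: p = 0.25086 + (-0.01756) = 0.23330
t = 5: p = 0.23330 + (-0.01357) = 0.21973

0.220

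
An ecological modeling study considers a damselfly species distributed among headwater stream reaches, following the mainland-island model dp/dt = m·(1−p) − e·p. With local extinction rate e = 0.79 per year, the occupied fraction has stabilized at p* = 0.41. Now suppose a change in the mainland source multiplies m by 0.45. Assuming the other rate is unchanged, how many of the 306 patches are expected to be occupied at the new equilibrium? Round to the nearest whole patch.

Balance m(1−p*) = e·p* gives m = e·p*/(1−p*) = 0.79×0.41000/0.59000 = 0.54898.
New p* = m/(m+e) = 0.24704/(0.24704+0.79000) = 0.23822.
Expected occupied = 306 × 0.23822 = 72.90 ≈ 73.

73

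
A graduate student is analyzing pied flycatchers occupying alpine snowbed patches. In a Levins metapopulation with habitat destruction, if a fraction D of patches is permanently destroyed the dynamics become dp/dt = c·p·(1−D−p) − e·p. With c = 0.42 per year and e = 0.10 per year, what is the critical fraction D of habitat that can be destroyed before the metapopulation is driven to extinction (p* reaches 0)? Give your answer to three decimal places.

0.762

The nontrivial equilibrium is p* = (1−D) − e/c; extinction occurs when this hits zero.
So D_crit = 1 − e/c = 1 − 0.10/0.42 = 1 − 0.2381 = 0.7619.
Note this equals the original equilibrium occupancy — the Levins extinction-debt result.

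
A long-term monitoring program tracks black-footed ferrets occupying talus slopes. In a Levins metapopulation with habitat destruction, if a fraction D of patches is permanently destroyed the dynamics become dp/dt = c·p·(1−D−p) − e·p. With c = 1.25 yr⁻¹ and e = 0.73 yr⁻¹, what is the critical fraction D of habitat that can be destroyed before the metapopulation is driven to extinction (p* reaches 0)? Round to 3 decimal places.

0.416

The nontrivial equilibrium is p* = (1−D) − e/c; extinction occurs when this hits zero.
So D_crit = 1 − e/c = 1 − 0.73/1.25 = 1 − 0.5840 = 0.4160.
This equals the undisturbed p*, a classic result of Lande's extension.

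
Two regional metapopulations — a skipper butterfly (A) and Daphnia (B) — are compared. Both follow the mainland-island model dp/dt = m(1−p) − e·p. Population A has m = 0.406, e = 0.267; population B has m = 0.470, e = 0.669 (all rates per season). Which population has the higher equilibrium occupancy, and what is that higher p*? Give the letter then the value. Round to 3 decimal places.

A: p*_A = m/(m+e) = 0.406/0.6730 = 0.6033.
B: p*_B = 0.470/1.1390 = 0.4126.
A is higher at 0.6033.

A, 0.603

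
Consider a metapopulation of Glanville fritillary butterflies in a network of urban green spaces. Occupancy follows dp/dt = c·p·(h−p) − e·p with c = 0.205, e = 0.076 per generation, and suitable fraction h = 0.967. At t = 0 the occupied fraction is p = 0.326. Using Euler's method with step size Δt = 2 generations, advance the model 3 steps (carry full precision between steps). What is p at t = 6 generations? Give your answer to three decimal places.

0.429

Update rule: p ← p + [c·p·(h−p) − e·p]·Δt with Δt = 2.
p: 0.32600 → 0.36212  (Δp = +0.03612)
p: 0.36212 → 0.39689  (Δp = +0.03476)
p: 0.39689 → 0.42933  (Δp = +0.03244)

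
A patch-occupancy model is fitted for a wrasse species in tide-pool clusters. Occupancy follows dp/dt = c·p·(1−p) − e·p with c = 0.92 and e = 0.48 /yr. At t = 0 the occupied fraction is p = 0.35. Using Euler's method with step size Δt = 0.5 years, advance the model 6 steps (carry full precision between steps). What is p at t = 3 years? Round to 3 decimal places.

Update rule: p ← p + [c·p·(1−p) − e·p]·Δt with Δt = 0.5.
step 1: Δp = +0.02065, p = 0.37065
step 2: Δp = +0.01835, p = 0.38900
step 3: Δp = +0.01597, p = 0.40497
step 4: Δp = +0.01365, p = 0.41862
step 5: Δp = +0.01148, p = 0.43011
step 6: Δp = +0.00953, p = 0.43963

0.440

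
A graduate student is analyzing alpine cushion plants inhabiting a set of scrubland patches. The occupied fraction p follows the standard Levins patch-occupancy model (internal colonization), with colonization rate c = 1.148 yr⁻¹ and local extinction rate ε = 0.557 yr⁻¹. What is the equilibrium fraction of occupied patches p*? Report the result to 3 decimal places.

Setting dp/dt = 0 and dividing through by p* gives c·(1−p*) = ε.
So p* = 1 − ε/c = 1 − 0.557/1.148 = 1 − 0.4852 = 0.5148.

0.515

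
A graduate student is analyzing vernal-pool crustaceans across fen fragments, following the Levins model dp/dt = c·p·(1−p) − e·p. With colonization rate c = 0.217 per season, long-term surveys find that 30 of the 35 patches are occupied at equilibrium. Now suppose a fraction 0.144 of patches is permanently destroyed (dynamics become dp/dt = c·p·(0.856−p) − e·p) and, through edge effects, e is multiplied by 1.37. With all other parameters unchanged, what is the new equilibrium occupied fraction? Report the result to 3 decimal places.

0.660

Observed p* = 30/35 = 0.85714.
Balance c(1−p*) = e gives e = 0.217×(1 − 0.85714) = 0.03100.
New p* = 0.856 − e/c = 0.856 − 0.04247/0.21700 = 0.66029.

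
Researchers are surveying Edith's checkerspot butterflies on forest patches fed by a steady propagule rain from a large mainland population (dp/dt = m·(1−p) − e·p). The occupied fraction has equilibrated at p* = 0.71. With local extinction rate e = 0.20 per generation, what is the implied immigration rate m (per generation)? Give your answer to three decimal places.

0.490

At equilibrium m(1−p*) = e·p*, so m = e·p*/(1−p*).
m = 0.20 × 0.71 / 0.2900 = 0.1420/0.2900 = 0.4897.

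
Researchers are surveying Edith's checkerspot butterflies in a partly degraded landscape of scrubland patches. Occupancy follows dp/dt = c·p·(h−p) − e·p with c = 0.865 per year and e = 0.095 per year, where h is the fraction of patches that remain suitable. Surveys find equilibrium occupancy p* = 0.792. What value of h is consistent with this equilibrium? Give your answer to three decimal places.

At equilibrium c(h−p*) = e, so h = p* + e/c.
h = 0.792 + 0.095/0.865 = 0.792 + 0.1098 = 0.9018.

0.902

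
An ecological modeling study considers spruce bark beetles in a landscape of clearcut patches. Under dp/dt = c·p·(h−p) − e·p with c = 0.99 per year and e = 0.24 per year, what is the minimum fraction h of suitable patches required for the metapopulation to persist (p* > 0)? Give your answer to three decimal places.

p* = h − e/c is positive only when h > e/c.
h_min = e/c = 0.24/0.99 = 0.2424.

0.242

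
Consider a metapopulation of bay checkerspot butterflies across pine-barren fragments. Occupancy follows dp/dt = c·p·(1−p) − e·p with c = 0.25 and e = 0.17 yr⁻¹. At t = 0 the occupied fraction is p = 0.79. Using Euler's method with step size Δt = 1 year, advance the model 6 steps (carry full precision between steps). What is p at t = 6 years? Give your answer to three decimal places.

0.489

Update rule: p ← p + [c·p·(1−p) − e·p]·Δt with Δt = 1.
p: 0.79000 → 0.69717  (Δp = -0.09283)
p: 0.69717 → 0.63144  (Δp = -0.06574)
p: 0.63144 → 0.58227  (Δp = -0.04916)
p: 0.58227 → 0.54409  (Δp = -0.03818)
p: 0.54409 → 0.51361  (Δp = -0.03048)
p: 0.51361 → 0.48875  (Δp = -0.02486)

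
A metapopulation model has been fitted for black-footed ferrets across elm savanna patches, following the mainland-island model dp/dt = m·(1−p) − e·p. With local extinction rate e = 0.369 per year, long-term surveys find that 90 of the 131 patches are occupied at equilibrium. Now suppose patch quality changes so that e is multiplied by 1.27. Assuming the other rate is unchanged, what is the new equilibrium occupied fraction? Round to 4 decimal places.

Observed p* = 90/131 = 0.68702.
Balance m(1−p*) = e·p* gives m = e·p*/(1−p*) = 0.369×0.68702/0.31298 = 0.80999.
New p* = m/(m+e) = 0.80999/(0.80999+0.46863) = 0.63349.

0.6335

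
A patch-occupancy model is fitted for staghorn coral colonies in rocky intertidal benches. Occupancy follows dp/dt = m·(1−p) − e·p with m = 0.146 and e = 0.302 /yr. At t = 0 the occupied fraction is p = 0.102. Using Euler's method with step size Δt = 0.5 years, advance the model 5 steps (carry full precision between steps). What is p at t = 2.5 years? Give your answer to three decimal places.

Update rule: p ← p + [m·(1−p) − e·p]·Δt with Δt = 0.5.
t = 0.5: p = 0.10200 + (+0.05015) = 0.15215
t = 1: p = 0.15215 + (+0.03892) = 0.19107
t = 1.5: p = 0.19107 + (+0.03020) = 0.22127
t = 2: p = 0.22127 + (+0.02344) = 0.24471
t = 2.5: p = 0.24471 + (+0.01819) = 0.26289

0.263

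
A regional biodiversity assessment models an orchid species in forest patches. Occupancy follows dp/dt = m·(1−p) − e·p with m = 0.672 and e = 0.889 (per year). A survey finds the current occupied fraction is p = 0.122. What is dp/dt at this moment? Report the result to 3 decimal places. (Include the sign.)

0.482

Colonization term: m·(1−p) = 0.672×0.8780 = 0.59002.
Extinction term: e·p = 0.10846.
dp/dt = 0.59002 − 0.10846 = 0.48156.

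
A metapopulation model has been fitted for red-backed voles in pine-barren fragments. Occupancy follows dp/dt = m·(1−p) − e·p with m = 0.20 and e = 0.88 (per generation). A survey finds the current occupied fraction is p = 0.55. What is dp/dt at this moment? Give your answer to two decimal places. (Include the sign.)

Colonization term: m·(1−p) = 0.20×0.4500 = 0.09000.
Extinction term: e·p = 0.48400.
dp/dt = 0.09000 − 0.48400 = -0.39400.

-0.39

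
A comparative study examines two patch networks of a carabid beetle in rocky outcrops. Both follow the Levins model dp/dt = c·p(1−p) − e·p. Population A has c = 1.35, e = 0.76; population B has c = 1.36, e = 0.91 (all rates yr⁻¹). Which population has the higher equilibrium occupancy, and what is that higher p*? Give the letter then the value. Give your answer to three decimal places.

A, 0.437

A: p*_A = 1 − 0.76/1.35 = 0.4370.
B: p*_B = 1 − 0.91/1.36 = 0.3309.
A is higher at 0.4370.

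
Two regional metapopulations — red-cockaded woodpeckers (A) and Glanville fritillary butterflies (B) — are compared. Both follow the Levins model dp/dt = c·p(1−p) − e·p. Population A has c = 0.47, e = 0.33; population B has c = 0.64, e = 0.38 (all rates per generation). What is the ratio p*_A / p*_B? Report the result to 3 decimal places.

A: p*_A = 1 − 0.33/0.47 = 0.2979.
B: p*_B = 1 − 0.38/0.64 = 0.4062.
p*_A / p*_B = 0.2979/0.4062 = 0.7332.

0.733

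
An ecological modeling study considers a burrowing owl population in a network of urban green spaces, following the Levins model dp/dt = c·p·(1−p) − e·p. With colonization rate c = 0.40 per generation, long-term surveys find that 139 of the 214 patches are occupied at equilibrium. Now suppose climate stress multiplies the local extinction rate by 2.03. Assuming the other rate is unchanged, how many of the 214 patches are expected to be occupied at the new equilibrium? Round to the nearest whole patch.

62

Observed p* = 139/214 = 0.64953.
Balance c(1−p*) = e gives e = 0.40×(1 − 0.64953) = 0.14019.
New p* = 1 − e/c = 1 − 0.28459/0.40000 = 0.28853.
Expected occupied = 214 × 0.28853 = 61.75 ≈ 62.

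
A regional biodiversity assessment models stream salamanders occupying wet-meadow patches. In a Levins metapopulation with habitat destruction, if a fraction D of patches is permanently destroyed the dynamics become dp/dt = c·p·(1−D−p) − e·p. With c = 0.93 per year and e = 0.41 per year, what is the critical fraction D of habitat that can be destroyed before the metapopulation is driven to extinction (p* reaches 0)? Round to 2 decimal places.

The nontrivial equilibrium is p* = (1−D) − e/c; extinction occurs when this hits zero.
So D_crit = 1 − e/c = 1 − 0.41/0.93 = 1 − 0.4409 = 0.5591.
Note this equals the original equilibrium occupancy — the Levins extinction-debt result.

0.56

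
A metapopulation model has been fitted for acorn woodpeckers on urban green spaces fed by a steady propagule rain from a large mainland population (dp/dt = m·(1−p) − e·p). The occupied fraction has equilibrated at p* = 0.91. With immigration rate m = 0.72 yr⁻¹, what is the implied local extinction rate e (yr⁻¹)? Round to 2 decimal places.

At equilibrium m(1−p*) = e·p*, so e = m(1−p*)/p*.
e = 0.72 × 0.0900 / 0.91 = 0.0712.

0.07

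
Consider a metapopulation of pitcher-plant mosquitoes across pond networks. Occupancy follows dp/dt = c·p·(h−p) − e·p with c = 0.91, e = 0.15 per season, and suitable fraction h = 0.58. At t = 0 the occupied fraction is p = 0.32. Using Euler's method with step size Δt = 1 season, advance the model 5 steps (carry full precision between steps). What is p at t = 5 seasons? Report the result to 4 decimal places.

Update rule: p ← p + [c·p·(h−p) − e·p]·Δt with Δt = 1.
step 1: Δp = +0.02771, p = 0.34771
step 2: Δp = +0.02134, p = 0.36906
step 3: Δp = +0.01549, p = 0.38454
step 4: Δp = +0.01072, p = 0.39526
step 5: Δp = +0.00716, p = 0.40242

0.4024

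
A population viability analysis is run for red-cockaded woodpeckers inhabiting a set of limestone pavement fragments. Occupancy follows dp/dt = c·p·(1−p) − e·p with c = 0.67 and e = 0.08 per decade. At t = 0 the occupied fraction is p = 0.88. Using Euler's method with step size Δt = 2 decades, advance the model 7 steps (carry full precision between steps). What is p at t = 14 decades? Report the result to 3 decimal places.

0.881

Update rule: p ← p + [c·p·(1−p) − e·p]·Δt with Δt = 2.
  1  |  dp/dt·Δt = +0.000704  |  p_1 = 0.880704
  2  |  dp/dt·Δt = -0.000126  |  p_2 = 0.880578
  3  |  dp/dt·Δt = +0.000023  |  p_3 = 0.880600
  4  |  dp/dt·Δt = -0.000004  |  p_4 = 0.880596
  5  |  dp/dt·Δt = +0.000001  |  p_5 = 0.880597
  6  |  dp/dt·Δt = -0.000000  |  p_6 = 0.880597
  7  |  dp/dt·Δt = +0.000000  |  p_7 = 0.880597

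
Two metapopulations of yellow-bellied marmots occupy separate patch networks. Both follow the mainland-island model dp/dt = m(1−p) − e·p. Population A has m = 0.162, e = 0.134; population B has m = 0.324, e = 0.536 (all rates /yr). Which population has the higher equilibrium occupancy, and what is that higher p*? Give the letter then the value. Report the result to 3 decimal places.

A, 0.547

A: p*_A = m/(m+e) = 0.162/0.2960 = 0.5473.
B: p*_B = 0.324/0.8600 = 0.3767.
A is higher at 0.5473.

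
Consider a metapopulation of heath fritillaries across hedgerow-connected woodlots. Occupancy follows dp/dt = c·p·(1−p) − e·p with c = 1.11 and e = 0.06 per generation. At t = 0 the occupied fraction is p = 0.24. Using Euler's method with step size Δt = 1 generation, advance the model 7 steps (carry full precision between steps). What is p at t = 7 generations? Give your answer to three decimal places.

0.946

Update rule: p ← p + [c·p·(1−p) − e·p]·Δt with Δt = 1.
step 1: Δp = +0.18806, p = 0.42806
step 2: Δp = +0.24607, p = 0.67414
step 3: Δp = +0.20339, p = 0.87753
step 4: Δp = +0.06664, p = 0.94417
step 5: Δp = +0.00186, p = 0.94603
step 6: Δp = -0.00009, p = 0.94594
step 7: Δp = +0.00000, p = 0.94595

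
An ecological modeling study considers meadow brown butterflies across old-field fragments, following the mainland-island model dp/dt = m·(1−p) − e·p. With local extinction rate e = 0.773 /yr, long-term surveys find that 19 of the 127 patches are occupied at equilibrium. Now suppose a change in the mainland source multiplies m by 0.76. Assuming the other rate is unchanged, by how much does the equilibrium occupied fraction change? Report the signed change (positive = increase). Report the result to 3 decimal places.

-0.032

Observed p* = 19/127 = 0.14961.
Balance m(1−p*) = e·p* gives m = e·p*/(1−p*) = 0.773×0.14961/0.85039 = 0.13599.
New p* = m/(m+e) = 0.10335/(0.10335+0.77300) = 0.11793.
Δp* = 0.11793 − 0.14961 = -0.03168.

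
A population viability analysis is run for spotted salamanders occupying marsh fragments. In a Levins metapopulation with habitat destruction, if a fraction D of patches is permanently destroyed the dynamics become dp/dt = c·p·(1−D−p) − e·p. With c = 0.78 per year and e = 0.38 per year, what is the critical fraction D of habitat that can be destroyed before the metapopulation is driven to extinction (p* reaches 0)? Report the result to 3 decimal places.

0.513

The nontrivial equilibrium is p* = (1−D) − e/c; extinction occurs when this hits zero.
So D_crit = 1 − e/c = 1 − 0.38/0.78 = 1 − 0.4872 = 0.5128.
Note this equals the original equilibrium occupancy — the Levins extinction-debt result.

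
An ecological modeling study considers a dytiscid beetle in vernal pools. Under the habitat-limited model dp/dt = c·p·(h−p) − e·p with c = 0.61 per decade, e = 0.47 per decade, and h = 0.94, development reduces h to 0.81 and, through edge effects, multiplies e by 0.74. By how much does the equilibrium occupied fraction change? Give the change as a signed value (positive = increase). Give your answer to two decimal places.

0.07

Before: p* = h − e/c = 0.94 − 0.47/0.61 = 0.94 − 0.7705 = 0.1695.
After: c = 0.61, e = 0.3478, h = 0.81; p* = 0.81 − 0.3478/0.61 = 0.2398.
Δp* = 0.2398 − 0.1695 = +0.0703.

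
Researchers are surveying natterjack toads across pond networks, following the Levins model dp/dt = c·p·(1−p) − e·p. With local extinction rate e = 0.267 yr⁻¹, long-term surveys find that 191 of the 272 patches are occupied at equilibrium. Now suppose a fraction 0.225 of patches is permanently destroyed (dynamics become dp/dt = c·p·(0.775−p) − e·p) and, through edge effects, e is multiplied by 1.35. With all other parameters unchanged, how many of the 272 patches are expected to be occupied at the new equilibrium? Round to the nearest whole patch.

101

Observed p* = 191/272 = 0.70221.
Balance c(1−p*) = e gives c = e/(1 − 0.70221) = 0.267/0.29779 = 0.89660.
New p* = 0.775 − e/c = 0.775 − 0.36045/0.89660 = 0.37298.
Expected occupied = 272 × 0.37298 = 101.45 ≈ 101.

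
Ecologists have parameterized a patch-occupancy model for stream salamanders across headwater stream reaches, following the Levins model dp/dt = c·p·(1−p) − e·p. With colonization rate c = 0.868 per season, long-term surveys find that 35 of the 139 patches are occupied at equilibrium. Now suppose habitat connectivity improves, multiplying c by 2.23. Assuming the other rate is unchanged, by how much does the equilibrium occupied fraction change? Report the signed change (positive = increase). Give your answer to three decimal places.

0.413

Observed p* = 35/139 = 0.25180.
Balance c(1−p*) = e gives e = 0.868×(1 − 0.25180) = 0.64944.
New p* = 1 − e/c = 1 − 0.64944/1.93564 = 0.66448.
Δp* = 0.66448 − 0.25180 = +0.41268.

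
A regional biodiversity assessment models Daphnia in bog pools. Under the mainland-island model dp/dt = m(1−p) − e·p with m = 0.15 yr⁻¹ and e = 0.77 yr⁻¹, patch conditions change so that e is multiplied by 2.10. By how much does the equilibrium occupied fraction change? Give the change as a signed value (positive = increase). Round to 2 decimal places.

-0.08

Before: p* = 0.15/(0.15+0.77) = 0.1630.
After: m = 0.15, e = 1.617; p* = 0.15/1.7670 = 0.0849.
Δp* = 0.0849 − 0.1630 = -0.0782.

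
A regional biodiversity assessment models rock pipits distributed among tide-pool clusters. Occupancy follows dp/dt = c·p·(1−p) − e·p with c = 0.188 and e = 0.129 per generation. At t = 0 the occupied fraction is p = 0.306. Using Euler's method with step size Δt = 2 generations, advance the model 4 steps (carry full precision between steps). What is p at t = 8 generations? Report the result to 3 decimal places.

Update rule: p ← p + [c·p·(1−p) − e·p]·Δt with Δt = 2.
p: 0.30600 → 0.30690  (Δp = +0.00090)
p: 0.30690 → 0.30770  (Δp = +0.00080)
p: 0.30770 → 0.30841  (Δp = +0.00071)
p: 0.30841 → 0.30904  (Δp = +0.00063)

0.309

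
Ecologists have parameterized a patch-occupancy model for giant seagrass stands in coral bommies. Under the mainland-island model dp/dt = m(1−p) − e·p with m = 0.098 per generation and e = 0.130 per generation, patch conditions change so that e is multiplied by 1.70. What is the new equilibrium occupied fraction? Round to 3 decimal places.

0.307

Before: p* = 0.098/(0.098+0.130) = 0.4298.
After: m = 0.098, e = 0.221; p* = 0.098/0.3190 = 0.3072.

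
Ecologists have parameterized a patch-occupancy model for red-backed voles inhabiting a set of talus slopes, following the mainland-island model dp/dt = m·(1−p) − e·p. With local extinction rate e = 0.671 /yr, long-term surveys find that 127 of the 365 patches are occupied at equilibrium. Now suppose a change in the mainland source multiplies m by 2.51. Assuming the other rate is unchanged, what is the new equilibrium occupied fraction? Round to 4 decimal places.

0.5725

Observed p* = 127/365 = 0.34795.
Balance m(1−p*) = e·p* gives m = e·p*/(1−p*) = 0.671×0.34795/0.65205 = 0.35806.
New p* = m/(m+e) = 0.89873/(0.89873+0.67100) = 0.57254.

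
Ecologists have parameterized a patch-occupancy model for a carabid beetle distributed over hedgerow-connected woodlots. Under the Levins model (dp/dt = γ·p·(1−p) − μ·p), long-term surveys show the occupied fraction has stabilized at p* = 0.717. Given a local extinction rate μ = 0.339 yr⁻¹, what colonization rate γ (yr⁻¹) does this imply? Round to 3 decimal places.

1.198

At equilibrium γ(1−p*) = μ, so γ = μ/(1−p*).
γ = 0.339/(1 − 0.717) = 0.339/0.2830 = 1.1979.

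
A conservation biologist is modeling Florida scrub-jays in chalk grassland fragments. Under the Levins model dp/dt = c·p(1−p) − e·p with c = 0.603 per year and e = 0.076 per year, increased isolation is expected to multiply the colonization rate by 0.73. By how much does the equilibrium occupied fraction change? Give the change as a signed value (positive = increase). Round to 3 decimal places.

-0.047

Before: p* = 1 − 0.076/0.603 = 0.8740.
After the change, c = 0.44019, e = 0.076, so p* = 1 − 0.076/0.44019 = 0.8273.
Δp* = 0.8273 − 0.8740 = -0.0466.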